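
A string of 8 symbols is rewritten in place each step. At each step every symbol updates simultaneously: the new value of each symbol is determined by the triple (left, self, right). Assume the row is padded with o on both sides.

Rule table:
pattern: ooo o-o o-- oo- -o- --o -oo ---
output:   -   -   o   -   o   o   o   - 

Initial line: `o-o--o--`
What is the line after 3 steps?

--oooooo
ooo-----
---o---o

---o---o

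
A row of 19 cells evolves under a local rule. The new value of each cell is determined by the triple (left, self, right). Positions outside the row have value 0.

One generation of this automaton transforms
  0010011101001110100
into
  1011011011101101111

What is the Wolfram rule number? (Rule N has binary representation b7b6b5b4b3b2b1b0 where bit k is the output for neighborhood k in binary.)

189

position 6: 111 → 1  (bit 7 = 1)
position 7: 110 → 0  (bit 6 = 0)
position 8: 101 → 1  (bit 5 = 1)
position 3: 100 → 1  (bit 4 = 1)
position 5: 011 → 1  (bit 3 = 1)
position 2: 010 → 1  (bit 2 = 1)
position 1: 001 → 0  (bit 1 = 0)
position 0: 000 → 1  (bit 0 = 1)
bits b7..b0 = 10111101 = 189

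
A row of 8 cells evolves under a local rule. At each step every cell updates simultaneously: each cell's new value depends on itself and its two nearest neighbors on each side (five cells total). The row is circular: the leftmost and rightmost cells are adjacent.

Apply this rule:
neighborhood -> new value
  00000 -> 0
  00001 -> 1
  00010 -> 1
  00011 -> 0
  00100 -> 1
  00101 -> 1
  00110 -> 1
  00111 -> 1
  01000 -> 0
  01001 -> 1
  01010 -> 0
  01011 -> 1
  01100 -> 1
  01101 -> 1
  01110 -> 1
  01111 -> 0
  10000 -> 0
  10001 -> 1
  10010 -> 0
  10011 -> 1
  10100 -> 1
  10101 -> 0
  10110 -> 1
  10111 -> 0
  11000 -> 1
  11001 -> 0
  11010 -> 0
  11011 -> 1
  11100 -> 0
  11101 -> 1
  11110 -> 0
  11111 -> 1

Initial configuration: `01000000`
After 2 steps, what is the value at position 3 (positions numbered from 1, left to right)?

1

step 1: 11000001
step 2: 10100101
position 3 holds 1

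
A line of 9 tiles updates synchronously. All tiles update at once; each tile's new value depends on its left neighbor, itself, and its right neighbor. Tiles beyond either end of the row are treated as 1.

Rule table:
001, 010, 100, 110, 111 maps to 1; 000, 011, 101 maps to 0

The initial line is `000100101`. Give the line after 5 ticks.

111110111

101111100
100111111
111011111
111001111
111110111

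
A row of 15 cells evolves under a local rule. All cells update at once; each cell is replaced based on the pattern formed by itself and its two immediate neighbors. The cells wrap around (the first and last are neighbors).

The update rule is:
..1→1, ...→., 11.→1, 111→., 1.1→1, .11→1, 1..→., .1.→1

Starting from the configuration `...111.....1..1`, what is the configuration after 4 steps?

.1..11.111...11

..11.1....11.11
.11111...111111
11...1..11....1
.1..11.111...11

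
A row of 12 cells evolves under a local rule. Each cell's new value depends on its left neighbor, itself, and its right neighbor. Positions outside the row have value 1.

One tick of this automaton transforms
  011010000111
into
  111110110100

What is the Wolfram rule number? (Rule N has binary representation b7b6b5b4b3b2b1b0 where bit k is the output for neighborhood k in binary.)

109

position 10: 111 → 0  (bit 7 = 0)
position 2: 110 → 1  (bit 6 = 1)
position 0: 101 → 1  (bit 5 = 1)
position 5: 100 → 0  (bit 4 = 0)
position 1: 011 → 1  (bit 3 = 1)
position 4: 010 → 1  (bit 2 = 1)
position 8: 001 → 0  (bit 1 = 0)
position 6: 000 → 1  (bit 0 = 1)
bits b7..b0 = 01101101 = 109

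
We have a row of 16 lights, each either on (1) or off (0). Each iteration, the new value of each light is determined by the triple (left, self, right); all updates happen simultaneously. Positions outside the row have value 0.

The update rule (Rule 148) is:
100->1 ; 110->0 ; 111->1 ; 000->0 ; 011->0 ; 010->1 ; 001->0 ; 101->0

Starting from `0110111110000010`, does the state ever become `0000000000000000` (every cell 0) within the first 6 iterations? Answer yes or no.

0000011101000011
0000001001100000
0000001100010000
0000000010011000
0000000011000100
0000000000100110
iteration 6 is 0000000000100110, still not uniform 0

no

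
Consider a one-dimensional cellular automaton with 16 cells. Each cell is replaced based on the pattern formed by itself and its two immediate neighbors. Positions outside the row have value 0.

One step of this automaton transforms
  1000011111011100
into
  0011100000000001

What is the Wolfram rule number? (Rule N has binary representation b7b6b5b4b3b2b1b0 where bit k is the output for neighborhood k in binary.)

position 6: 111 → 0  (bit 7 = 0)
position 9: 110 → 0  (bit 6 = 0)
position 10: 101 → 0  (bit 5 = 0)
position 1: 100 → 0  (bit 4 = 0)
position 5: 011 → 0  (bit 3 = 0)
position 0: 010 → 0  (bit 2 = 0)
position 4: 001 → 1  (bit 1 = 1)
position 2: 000 → 1  (bit 0 = 1)
bits b7..b0 = 00000011 = 3

3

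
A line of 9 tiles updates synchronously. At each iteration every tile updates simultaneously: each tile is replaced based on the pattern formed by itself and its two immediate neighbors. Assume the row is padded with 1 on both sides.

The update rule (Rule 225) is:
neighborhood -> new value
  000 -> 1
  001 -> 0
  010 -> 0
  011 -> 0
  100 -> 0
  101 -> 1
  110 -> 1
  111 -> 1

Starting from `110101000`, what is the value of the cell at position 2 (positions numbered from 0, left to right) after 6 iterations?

iteration 1: 111010010
iteration 2: 111100001
iteration 3: 111101100
iteration 4: 111110100
iteration 5: 111111000
iteration 6: 111111010
position 2 holds 1

1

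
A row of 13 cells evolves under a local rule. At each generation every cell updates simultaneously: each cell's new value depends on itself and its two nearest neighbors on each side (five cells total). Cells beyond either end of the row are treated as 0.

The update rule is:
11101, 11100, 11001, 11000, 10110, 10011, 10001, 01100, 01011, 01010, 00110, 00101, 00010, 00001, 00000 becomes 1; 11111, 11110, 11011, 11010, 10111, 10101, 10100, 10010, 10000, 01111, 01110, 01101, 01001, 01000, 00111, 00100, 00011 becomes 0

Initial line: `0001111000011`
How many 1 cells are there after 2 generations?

generation 1: 1100001101011
generation 2: 1110101000111
count of 1: 8

8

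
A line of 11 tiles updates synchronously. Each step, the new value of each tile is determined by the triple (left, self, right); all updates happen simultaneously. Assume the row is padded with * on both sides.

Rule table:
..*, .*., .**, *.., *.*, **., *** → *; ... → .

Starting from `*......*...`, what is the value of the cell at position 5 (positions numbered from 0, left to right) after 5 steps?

step 1: **....***.*
step 2: ***..******
step 3: ***********
step 4: ***********  (fixed point — unchanged through step 5)
position 5 holds *

*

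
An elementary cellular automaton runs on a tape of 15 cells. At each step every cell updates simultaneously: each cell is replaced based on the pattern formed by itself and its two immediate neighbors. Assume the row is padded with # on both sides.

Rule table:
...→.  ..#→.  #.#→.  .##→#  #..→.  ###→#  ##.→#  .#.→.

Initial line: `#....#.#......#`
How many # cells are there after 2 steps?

step 1: #.............#
step 2: #.............#
count of #: 2

2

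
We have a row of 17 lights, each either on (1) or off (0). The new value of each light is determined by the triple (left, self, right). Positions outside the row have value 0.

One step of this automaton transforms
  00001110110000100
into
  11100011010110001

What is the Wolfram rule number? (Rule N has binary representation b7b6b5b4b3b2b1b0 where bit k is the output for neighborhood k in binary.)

position 5: 111 → 0  (bit 7 = 0)
position 6: 110 → 1  (bit 6 = 1)
position 7: 101 → 1  (bit 5 = 1)
position 10: 100 → 0  (bit 4 = 0)
position 4: 011 → 0  (bit 3 = 0)
position 14: 010 → 0  (bit 2 = 0)
position 3: 001 → 0  (bit 1 = 0)
position 0: 000 → 1  (bit 0 = 1)
bits b7..b0 = 01100001 = 97

97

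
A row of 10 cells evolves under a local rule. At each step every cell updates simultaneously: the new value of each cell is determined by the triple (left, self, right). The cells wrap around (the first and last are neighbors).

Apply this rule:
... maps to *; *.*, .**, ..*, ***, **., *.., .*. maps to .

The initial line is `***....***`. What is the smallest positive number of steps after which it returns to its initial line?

....**....
***....***

2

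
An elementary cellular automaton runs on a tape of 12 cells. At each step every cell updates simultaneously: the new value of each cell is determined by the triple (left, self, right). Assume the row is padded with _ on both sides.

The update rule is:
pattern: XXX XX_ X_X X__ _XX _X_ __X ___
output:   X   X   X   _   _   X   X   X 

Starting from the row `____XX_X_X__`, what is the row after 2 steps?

XXXX_XXXXX_X
_XXXX_XXXXXX

_XXXX_XXXXXX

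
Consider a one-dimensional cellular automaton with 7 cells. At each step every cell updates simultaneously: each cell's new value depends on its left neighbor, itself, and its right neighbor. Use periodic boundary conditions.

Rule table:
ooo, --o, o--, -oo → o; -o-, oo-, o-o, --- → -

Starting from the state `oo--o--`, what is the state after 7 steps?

o-oo-oo
--o--oo
oo-ooo-
o--oo--
-ooo-oo
-oo--o-
oo-oo-o

oo-oo-o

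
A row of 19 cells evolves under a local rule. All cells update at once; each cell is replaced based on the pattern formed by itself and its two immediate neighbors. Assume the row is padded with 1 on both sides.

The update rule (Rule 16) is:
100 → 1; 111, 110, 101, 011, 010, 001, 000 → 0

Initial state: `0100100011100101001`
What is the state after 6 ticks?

tick 1: 0010010000010000100
tick 2: 1001001000001000010
tick 3: 0100100100000100000
tick 4: 0010010010000010000
tick 5: 1001001001000001000
tick 6: 0100100100100000100

0100100100100000100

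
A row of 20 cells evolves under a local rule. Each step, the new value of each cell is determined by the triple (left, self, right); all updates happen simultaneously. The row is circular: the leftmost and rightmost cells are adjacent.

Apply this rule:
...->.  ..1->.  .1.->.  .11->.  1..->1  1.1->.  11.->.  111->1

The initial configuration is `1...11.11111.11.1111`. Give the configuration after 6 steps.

..1...1........1....

.1......111......111
..1......1.1......1.
...1........1......1
1...1........1......
.1...1........1.....
..1...1........1....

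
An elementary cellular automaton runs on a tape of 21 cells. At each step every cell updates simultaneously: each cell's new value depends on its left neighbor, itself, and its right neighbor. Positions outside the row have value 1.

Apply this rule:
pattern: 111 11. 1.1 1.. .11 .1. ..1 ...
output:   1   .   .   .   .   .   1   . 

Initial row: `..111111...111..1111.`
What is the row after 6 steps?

step 1: .1.1111...1.1..1.11..
step 2: ....11...1....1.....1
step 3: ...1....1....1.....1.
step 4: ..1....1....1.....1..
step 5: .1....1....1.....1..1
step 6: .....1....1.....1..1.

.....1....1.....1..1.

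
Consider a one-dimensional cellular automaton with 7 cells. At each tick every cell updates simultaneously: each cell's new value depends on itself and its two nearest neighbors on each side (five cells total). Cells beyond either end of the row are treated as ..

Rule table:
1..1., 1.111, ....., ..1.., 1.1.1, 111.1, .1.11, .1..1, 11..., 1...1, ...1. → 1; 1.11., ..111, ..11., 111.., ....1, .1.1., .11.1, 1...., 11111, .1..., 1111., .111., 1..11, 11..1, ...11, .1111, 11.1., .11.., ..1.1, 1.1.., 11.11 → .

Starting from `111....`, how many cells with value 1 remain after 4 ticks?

tick 1: ...1.11
tick 2: 1.1.1..
tick 3: ..1....
tick 4: .11..11
count of 1: 4

4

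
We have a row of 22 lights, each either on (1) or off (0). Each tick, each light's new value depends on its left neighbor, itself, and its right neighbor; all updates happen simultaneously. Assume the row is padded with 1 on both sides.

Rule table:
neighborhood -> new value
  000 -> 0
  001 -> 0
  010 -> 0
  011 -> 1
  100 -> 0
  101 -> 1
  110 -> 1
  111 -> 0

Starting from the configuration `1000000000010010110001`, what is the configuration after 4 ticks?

1000000000000000000001

1000000000000001110001
1000000000000001010001
1000000000000000100001
1000000000000000000001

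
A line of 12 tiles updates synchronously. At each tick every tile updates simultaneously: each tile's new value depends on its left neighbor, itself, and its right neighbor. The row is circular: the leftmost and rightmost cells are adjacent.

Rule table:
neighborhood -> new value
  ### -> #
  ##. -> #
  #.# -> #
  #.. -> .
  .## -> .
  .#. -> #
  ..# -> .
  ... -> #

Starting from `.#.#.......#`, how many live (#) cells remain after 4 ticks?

####.#####.#
#####.#####.
.#####.#####
#.#####.####
count of #: 10

10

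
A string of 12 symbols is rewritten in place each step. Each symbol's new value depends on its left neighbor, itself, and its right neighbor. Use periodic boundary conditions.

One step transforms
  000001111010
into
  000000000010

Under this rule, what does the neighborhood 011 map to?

0

At position 5 the neighborhood is 011; the next row has 0 there.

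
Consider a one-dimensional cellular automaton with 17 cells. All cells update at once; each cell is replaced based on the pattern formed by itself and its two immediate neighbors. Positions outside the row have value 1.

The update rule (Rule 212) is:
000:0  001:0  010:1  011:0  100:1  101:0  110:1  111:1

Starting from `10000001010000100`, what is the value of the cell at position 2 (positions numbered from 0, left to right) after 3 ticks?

11000001011000110
11100001001100010
11110001100110010
position 2 holds 1

1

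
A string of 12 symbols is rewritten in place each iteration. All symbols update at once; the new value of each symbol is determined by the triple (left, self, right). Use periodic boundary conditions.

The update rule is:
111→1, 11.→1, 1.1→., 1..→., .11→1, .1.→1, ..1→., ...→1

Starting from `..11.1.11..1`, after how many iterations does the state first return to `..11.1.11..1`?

..11.1.11..1

1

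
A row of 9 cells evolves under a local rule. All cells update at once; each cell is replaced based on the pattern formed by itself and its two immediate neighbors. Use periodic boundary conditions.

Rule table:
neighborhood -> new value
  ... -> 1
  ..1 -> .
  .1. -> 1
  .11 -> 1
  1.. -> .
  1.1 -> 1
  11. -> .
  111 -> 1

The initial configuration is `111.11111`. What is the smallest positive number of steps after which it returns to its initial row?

9

11.111111
1.1111111
.11111111
11111111.
1111111.1
111111.11
11111.111
1111.1111
111.11111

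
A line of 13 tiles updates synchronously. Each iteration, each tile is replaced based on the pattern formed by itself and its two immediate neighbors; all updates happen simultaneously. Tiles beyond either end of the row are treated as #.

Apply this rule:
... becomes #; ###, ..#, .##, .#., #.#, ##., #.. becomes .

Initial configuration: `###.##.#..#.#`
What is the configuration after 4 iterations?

iteration 1: .............
iteration 2: .###########.
iteration 3: .............  (repeats iteration 1; period 2)
iteration 4: .###########.

.###########.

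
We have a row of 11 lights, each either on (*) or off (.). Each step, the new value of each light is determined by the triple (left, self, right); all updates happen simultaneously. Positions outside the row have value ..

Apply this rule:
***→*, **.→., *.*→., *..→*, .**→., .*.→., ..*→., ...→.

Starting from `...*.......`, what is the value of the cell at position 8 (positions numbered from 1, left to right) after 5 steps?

.

....*......
.....*.....
......*....
.......*...
........*..
position 8 holds .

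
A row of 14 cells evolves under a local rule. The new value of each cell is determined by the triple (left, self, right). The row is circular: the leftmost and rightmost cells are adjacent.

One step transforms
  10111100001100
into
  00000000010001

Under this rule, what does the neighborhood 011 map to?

At position 2 the neighborhood is 011; the next row has 0 there.

0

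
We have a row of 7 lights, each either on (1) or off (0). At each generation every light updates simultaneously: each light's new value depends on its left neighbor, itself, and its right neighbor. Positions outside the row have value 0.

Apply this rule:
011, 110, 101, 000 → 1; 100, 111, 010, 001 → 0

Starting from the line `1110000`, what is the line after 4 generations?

1010010

generation 1: 1010111
generation 2: 0101101
generation 3: 0011110
generation 4: 1010010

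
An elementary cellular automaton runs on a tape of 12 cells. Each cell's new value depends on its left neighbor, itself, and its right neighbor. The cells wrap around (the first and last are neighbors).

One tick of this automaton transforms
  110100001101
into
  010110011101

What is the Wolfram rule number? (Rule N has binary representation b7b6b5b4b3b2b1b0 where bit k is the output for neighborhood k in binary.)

94

position 0: 111 → 0  (bit 7 = 0)
position 1: 110 → 1  (bit 6 = 1)
position 2: 101 → 0  (bit 5 = 0)
position 4: 100 → 1  (bit 4 = 1)
position 8: 011 → 1  (bit 3 = 1)
position 3: 010 → 1  (bit 2 = 1)
position 7: 001 → 1  (bit 1 = 1)
position 5: 000 → 0  (bit 0 = 0)
bits b7..b0 = 01011110 = 94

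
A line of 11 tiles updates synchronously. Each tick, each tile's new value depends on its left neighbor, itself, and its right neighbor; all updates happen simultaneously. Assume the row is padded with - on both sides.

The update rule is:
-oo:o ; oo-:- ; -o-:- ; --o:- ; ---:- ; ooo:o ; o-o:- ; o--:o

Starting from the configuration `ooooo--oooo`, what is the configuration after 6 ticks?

oooo-o-ooo-
ooo----oo-o
oo-o---o---
o---o---o--
-o---o---o-
--o---o---o

--o---o---o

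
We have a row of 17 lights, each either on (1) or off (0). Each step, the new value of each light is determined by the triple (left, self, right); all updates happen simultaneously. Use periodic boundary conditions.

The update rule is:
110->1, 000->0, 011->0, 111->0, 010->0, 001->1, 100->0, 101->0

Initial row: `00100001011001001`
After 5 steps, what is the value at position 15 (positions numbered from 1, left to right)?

01000010001010010
10000100010000100
00001000100001001
00010001000010010
00100010000100100
position 15 holds 1

1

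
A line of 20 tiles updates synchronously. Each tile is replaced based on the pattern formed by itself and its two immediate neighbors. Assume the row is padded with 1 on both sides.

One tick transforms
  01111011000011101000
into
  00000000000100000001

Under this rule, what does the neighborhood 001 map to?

At position 11 the neighborhood is 001; the next row has 1 there.

1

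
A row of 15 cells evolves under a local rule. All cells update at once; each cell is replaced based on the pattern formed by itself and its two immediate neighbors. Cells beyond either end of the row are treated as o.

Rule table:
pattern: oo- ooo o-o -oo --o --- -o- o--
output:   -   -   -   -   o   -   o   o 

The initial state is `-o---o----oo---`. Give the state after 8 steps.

-oo-ooo--o--o-o
-------oooooo--
o-----o------oo
-o---ooo----o--
-oo-o---o--oooo
----oo-oooo----
o--o-------o--o
-oooo-----oooo-

-oooo-----oooo-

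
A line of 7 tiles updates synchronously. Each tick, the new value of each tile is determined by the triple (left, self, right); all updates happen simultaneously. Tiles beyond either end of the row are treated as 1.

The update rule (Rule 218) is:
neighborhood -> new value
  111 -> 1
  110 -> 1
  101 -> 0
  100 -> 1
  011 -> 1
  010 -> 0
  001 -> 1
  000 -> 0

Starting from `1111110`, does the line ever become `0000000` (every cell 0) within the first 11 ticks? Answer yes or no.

no

1111110  (fixed point — unchanged through tick 11)
tick 11 is 1111110, still not uniform 0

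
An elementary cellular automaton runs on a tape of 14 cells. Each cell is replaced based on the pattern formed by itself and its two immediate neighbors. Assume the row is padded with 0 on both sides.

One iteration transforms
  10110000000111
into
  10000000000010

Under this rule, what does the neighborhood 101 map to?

0

At position 1 the neighborhood is 101; the next row has 0 there.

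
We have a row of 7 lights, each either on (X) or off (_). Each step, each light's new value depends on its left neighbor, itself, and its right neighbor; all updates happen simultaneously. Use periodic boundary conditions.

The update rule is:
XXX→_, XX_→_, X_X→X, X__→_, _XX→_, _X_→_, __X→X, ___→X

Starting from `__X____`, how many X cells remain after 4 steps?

XX__XXX
___X___
XXX__XX
____X__
count of X: 1

1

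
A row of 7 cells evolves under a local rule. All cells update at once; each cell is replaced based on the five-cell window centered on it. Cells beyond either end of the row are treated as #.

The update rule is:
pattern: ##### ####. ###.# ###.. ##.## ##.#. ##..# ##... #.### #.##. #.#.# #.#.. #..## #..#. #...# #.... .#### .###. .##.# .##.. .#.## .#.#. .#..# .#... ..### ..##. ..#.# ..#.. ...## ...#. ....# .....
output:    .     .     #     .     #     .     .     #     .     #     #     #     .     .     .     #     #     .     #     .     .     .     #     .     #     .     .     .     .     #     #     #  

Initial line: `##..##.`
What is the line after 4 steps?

.....##
####.##
...##.#
#...##.

#...##.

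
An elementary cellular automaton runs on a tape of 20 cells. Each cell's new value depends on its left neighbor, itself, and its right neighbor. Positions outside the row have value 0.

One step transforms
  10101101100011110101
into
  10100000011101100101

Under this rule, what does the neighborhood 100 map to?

At position 9 the neighborhood is 100; the next row has 1 there.

1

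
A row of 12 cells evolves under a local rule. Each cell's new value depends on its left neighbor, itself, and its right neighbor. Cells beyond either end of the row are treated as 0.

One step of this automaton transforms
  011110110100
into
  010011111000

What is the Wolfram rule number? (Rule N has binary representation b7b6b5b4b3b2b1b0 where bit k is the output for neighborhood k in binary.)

position 2: 111 → 0  (bit 7 = 0)
position 4: 110 → 1  (bit 6 = 1)
position 5: 101 → 1  (bit 5 = 1)
position 10: 100 → 0  (bit 4 = 0)
position 1: 011 → 1  (bit 3 = 1)
position 9: 010 → 0  (bit 2 = 0)
position 0: 001 → 0  (bit 1 = 0)
position 11: 000 → 0  (bit 0 = 0)
bits b7..b0 = 01101000 = 104

104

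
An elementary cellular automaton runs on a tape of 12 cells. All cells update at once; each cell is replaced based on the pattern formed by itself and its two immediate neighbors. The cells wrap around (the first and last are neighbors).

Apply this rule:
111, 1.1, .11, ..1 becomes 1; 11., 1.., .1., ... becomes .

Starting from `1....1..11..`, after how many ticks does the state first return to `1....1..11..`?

....1..11..1
...1..11..1.
..1..11..1..
.1..11..1...
1..11..1....
..11..1....1
.11..1....1.
11..1....1..
1..1....1..1
..1....1..11
.1....1..11.
1....1..11..

12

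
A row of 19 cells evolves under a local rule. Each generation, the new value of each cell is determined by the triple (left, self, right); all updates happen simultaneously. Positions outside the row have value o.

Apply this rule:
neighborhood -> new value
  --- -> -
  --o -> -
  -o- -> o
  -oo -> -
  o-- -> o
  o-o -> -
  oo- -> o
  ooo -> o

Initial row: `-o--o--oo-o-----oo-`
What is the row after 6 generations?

ooo-o--oo--oo--o-o-

-oo-oo--o-oo-----o-
--o--oo-o--oo----o-
o-oo--o-oo--oo---o-
o--oo-o--oo--oo--o-
oo--o-oo--oo--oo-o-
ooo-o--oo--oo--o-o-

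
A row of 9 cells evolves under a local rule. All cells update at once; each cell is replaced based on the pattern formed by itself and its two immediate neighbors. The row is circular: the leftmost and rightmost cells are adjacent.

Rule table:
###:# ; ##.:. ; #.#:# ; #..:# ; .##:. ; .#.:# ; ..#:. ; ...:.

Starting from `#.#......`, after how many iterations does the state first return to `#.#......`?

36

####.....
.##.#....
...###...
....#.#..
....####.
.....##.#
#......##
.#......#
###.....#
##.#.....
..###....
...#.#...
...####..
....##.#.
......###
#......#.
##.....##
#.#.....#
.###.....
..#.#....
..####...
...##.#..
.....###.
......#.#
#.....###
.#.....##
###......
.#.#.....
.####....
..##.#...
....###..
.....#.#.
.....####
#.....##.
##......#
#.#......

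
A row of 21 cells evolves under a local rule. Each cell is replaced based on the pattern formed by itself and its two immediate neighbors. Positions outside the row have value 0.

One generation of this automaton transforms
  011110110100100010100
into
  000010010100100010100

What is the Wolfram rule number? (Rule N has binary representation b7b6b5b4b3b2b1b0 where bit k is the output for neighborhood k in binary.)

position 2: 111 → 0  (bit 7 = 0)
position 4: 110 → 1  (bit 6 = 1)
position 5: 101 → 0  (bit 5 = 0)
position 10: 100 → 0  (bit 4 = 0)
position 1: 011 → 0  (bit 3 = 0)
position 9: 010 → 1  (bit 2 = 1)
position 0: 001 → 0  (bit 1 = 0)
position 14: 000 → 0  (bit 0 = 0)
bits b7..b0 = 01000100 = 68

68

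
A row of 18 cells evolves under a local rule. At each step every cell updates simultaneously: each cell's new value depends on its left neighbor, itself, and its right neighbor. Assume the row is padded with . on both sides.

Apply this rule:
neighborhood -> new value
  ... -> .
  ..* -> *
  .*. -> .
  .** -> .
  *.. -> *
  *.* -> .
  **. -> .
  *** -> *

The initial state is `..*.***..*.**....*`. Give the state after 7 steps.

step 1: .*...*.**....*..*.
step 2: *.*.*....*..*.**.*
step 3: .....*..*.**......
step 4: ....*.**....*.....
step 5: ...*....*..*.*....
step 6: ..*.*..*.**...*...
step 7: .*...**....*.*.*..

.*...**....*.*.*..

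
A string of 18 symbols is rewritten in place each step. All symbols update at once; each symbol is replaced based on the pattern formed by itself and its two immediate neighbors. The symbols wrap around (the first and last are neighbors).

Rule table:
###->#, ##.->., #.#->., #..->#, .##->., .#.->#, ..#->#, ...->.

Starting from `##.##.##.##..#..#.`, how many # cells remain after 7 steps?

step 1: ...........######.
step 2: ..........#.####.#
step 3: #........##..##..#
step 4: .#......#..##..##.
step 5: ###....####..##..#
step 6: ##.#..#.##.##..##.
step 7: ...####......##...
count of #: 6

6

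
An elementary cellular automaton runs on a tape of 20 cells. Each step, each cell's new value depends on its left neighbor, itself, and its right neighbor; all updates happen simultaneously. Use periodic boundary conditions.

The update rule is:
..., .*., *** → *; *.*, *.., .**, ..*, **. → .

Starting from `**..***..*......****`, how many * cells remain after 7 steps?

10

*....*...*.****..***
..**.*.*.*..**....**
.....*.*.*.....**...
****.*.*.*.***....**
***..*.*.*..*..**..*
**...*.*.*..*.......
...*.*.*.*..*.*****.
count of *: 10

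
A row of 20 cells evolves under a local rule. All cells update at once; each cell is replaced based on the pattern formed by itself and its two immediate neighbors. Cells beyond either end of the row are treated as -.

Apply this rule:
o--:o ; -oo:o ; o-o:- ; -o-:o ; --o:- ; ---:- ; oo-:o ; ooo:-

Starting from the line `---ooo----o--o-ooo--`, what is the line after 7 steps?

---o-o-oo-oo-o-o-o-o

---o-oo---oo-o-o-oo-
---o-ooo--oo-o-o-ooo
---o-o-oo-oo-o-o-o-o
---o-o-oo-oo-o-o-o-o  (fixed point — unchanged through step 7)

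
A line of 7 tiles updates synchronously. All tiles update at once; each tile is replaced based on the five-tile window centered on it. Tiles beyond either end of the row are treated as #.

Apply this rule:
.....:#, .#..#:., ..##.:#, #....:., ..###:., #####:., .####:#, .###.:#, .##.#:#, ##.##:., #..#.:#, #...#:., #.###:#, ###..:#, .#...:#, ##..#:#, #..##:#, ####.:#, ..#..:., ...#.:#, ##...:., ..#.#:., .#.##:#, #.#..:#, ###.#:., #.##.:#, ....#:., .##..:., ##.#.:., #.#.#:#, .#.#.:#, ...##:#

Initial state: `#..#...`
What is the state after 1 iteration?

###.#.#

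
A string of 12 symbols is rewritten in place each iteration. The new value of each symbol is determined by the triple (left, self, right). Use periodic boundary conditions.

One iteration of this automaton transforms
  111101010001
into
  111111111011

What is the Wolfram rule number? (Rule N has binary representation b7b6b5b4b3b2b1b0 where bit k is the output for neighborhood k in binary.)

position 0: 111 → 1  (bit 7 = 1)
position 3: 110 → 1  (bit 6 = 1)
position 4: 101 → 1  (bit 5 = 1)
position 8: 100 → 1  (bit 4 = 1)
position 11: 011 → 1  (bit 3 = 1)
position 5: 010 → 1  (bit 2 = 1)
position 10: 001 → 1  (bit 1 = 1)
position 9: 000 → 0  (bit 0 = 0)
bits b7..b0 = 11111110 = 254

254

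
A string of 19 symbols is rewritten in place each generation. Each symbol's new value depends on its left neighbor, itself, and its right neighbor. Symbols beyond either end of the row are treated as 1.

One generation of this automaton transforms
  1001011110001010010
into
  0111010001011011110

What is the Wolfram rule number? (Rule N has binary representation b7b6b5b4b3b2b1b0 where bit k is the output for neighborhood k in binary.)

position 6: 111 → 0  (bit 7 = 0)
position 0: 110 → 0  (bit 6 = 0)
position 4: 101 → 0  (bit 5 = 0)
position 1: 100 → 1  (bit 4 = 1)
position 5: 011 → 1  (bit 3 = 1)
position 3: 010 → 1  (bit 2 = 1)
position 2: 001 → 1  (bit 1 = 1)
position 10: 000 → 0  (bit 0 = 0)
bits b7..b0 = 00011110 = 30

30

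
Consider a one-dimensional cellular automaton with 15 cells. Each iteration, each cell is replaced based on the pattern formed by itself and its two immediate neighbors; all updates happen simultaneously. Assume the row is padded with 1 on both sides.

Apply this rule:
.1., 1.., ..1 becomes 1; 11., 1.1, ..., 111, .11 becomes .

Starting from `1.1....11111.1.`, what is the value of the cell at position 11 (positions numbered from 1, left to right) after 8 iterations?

.

..11..1......1.
11..1111....11.
..11....1..1...
11..1..111111.1
..11111........
11.....1......1
..1...111....1.
1111.1...1..11.
position 11 holds .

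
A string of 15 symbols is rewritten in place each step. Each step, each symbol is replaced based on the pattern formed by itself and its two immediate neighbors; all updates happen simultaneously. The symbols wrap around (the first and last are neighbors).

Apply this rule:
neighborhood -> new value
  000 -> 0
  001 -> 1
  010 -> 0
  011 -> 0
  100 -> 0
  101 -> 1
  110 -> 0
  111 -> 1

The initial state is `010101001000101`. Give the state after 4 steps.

101010010001010
010100100010101
101001000101010
010010001010101

010010001010101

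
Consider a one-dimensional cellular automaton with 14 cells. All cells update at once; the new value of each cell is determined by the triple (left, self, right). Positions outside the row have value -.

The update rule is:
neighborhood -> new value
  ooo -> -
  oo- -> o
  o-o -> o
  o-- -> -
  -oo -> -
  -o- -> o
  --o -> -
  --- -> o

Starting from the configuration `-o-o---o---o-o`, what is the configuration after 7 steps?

-ooo-o-o-o-ooo
---oooooooo--o
oo--------o--o
-o-oooooo-o--o
-oo-----ooo--o
--o-ooo---o--o
o-oo--o-o-o--o

o-oo--o-o-o--o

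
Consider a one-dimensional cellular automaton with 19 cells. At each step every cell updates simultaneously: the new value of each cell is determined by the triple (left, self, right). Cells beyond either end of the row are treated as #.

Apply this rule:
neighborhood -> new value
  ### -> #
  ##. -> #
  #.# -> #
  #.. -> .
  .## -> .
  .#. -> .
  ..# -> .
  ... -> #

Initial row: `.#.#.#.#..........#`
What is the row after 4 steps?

#.#.#.#..########..
##.#.#....#######..
###.#..##..######..
####....#...#####..

####....#...#####..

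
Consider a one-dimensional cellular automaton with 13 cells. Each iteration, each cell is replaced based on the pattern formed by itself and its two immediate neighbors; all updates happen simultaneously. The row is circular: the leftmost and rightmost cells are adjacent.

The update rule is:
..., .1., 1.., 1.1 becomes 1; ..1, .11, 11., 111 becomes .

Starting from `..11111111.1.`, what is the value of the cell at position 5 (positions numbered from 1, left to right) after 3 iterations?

.

1.........111
.11111111....
.........1111
position 5 holds .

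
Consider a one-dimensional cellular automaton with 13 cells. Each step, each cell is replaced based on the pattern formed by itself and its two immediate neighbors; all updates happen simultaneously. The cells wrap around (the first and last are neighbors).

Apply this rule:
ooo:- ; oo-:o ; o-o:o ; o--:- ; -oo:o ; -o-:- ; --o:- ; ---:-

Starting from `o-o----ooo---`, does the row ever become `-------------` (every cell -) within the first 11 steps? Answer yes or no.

-o-----o-o---
--------o----
-------------
all cells are - at step 3

yes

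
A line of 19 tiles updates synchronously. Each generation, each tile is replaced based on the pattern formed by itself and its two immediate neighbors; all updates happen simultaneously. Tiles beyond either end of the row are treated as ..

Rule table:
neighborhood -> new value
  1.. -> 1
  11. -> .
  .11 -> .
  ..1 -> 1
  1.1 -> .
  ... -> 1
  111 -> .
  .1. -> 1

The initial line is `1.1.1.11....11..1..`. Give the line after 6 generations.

11111111....11.....

1.1.1...1111..11111
1.1.1111....11.....
1.1.....1111..11111
1.111111....11.....
1.......1111..11111
11111111....11.....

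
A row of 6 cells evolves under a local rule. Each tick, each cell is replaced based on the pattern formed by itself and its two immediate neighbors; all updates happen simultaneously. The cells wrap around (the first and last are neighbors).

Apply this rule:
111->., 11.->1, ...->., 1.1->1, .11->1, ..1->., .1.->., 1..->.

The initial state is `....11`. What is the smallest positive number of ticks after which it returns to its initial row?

1

tick 1: ....11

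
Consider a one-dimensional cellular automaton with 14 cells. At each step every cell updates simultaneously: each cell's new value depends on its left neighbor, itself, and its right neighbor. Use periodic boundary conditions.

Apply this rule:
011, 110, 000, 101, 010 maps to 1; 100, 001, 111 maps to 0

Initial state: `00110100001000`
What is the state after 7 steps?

10111101101011
11100111111110
10100100000011
11100101111010
10100111001111
11100101001000
10100111001010

10100111001010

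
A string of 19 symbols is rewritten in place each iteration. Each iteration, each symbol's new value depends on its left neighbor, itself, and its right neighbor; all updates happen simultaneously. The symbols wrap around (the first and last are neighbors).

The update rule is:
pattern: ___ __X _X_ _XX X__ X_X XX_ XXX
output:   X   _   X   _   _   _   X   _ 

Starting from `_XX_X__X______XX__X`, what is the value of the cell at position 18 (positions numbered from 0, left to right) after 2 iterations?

X

__X_X__X_XXXX__X__X
__X_X__X____X__X__X
position 18 holds X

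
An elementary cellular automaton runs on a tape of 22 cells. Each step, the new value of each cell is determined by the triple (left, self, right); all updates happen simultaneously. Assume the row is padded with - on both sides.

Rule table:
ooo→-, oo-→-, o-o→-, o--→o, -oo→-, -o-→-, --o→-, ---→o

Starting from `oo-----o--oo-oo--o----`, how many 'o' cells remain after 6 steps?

--oooo--o------o--oooo
o-----o--ooooo--o-----
-oooo--o------o--ooooo
-----o--ooooo--o------
oooo--o------o--oooooo
----o--ooooo--o-------
count of o: 7

7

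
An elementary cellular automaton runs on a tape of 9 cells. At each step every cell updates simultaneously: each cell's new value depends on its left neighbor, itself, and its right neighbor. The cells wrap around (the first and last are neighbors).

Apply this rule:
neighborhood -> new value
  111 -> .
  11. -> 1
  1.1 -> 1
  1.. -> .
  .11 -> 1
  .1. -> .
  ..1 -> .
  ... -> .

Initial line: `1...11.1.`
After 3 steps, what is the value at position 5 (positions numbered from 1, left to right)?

....111.1
....1.11.
.....111.
position 5 holds .

.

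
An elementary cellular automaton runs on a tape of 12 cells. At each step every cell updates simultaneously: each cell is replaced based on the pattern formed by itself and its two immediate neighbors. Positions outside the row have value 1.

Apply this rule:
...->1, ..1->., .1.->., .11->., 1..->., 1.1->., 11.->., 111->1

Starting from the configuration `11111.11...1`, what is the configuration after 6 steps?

step 1: 1111.....1..
step 2: 111..111....
step 3: 11....1..11.
step 4: 1..11.......
step 5: ......11111.
step 6: .1111..111..

.1111..111..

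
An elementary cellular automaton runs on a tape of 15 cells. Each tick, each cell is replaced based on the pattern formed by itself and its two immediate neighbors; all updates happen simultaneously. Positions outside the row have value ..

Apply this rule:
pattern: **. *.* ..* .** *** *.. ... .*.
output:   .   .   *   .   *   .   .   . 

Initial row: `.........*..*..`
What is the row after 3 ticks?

........*..*...
.......*..*....
......*..*.....

......*..*.....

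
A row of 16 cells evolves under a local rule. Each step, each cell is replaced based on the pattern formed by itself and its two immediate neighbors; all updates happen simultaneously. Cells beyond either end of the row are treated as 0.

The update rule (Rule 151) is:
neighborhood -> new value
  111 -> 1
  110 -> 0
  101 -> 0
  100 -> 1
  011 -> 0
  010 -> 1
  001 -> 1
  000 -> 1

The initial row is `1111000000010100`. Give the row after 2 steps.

1000011111100010

step 1: 0110111111110111
step 2: 1000011111100010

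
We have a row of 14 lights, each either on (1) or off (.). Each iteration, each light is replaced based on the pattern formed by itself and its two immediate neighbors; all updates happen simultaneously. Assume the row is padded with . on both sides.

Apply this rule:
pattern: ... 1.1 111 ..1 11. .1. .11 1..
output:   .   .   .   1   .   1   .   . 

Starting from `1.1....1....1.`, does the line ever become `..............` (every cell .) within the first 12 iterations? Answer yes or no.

no

1.1...11...11.
1.1..1....1...
1.1.11...11...
1.1.....1.....
1.1....11.....
1.1...1.......
1.1..11.......
1.1.1.........
1.1.1.........  (fixed point — unchanged through iteration 12)
iteration 12 is 1.1.1........., still not uniform .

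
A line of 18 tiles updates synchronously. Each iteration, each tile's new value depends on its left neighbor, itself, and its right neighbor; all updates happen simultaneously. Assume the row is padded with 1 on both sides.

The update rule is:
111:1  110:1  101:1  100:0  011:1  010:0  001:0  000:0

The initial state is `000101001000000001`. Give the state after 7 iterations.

000010000000000001
000000000000000001
000000000000000001  (fixed point — unchanged through iteration 7)

000000000000000001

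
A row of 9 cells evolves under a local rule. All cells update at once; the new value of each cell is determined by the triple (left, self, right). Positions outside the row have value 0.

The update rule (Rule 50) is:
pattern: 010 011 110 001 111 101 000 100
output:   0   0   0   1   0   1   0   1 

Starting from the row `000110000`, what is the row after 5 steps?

101001010

step 1: 001001000
step 2: 010110100
step 3: 101001010
step 4: 010110101
step 5: 101001010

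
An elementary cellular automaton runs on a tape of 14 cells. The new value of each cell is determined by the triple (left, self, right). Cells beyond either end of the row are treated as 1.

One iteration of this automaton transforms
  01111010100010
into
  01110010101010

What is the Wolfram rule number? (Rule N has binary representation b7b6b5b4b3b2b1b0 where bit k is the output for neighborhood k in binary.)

position 2: 111 → 1  (bit 7 = 1)
position 4: 110 → 0  (bit 6 = 0)
position 0: 101 → 0  (bit 5 = 0)
position 9: 100 → 0  (bit 4 = 0)
position 1: 011 → 1  (bit 3 = 1)
position 6: 010 → 1  (bit 2 = 1)
position 11: 001 → 0  (bit 1 = 0)
position 10: 000 → 1  (bit 0 = 1)
bits b7..b0 = 10001101 = 141

141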